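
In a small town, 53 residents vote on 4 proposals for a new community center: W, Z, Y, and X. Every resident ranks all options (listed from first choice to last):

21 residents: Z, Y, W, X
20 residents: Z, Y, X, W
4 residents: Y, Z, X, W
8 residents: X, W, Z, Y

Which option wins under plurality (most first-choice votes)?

First-place votes: W 0, Z 41, Y 4, X 8.
Z has the most first-place votes.

Z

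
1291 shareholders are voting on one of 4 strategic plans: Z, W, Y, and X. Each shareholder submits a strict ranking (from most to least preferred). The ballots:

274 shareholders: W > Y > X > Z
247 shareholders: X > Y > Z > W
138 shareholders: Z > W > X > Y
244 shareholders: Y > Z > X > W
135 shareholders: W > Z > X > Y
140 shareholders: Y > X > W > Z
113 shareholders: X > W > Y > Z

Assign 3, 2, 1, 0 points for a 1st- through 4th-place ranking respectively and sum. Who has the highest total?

Z: 274·0 + 247·1 + 138·3 + 244·2 + 135·2 + 140·0 + 113·0 = 1419
W: 274·3 + 247·0 + 138·2 + 244·0 + 135·3 + 140·1 + 113·2 = 1869
Y: 274·2 + 247·2 + 138·0 + 244·3 + 135·0 + 140·3 + 113·1 = 2307
X: 274·1 + 247·3 + 138·1 + 244·1 + 135·1 + 140·2 + 113·3 = 2151
Y has the highest Borda score (2307).

Y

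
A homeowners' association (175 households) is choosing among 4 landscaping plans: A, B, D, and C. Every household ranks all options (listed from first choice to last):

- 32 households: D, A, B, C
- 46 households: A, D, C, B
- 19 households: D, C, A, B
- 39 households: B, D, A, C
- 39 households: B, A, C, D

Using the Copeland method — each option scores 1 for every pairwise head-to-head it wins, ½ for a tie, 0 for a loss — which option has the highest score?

D

A: beats B and C; loses to D → score 2.
B: beats C; loses to A and D → score 1.
D: beats A, B, and C → score 3.
C: loses to A, B, and D → score 0.
D has the best pairwise record.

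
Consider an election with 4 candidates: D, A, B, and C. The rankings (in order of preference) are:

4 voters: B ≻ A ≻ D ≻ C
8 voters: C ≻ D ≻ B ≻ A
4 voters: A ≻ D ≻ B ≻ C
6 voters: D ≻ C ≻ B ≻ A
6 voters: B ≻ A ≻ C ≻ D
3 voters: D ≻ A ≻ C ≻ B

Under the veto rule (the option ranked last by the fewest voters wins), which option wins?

Last-place votes: D 6, A 14, B 3, C 8.
B is ranked last by the fewest voters, so B wins.

B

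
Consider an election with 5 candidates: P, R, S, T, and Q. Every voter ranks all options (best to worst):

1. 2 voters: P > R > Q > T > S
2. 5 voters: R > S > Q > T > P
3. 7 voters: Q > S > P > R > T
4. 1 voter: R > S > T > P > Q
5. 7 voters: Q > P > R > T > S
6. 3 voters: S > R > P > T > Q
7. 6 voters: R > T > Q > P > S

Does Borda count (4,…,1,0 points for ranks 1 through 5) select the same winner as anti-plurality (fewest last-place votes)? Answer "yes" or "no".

Borda — scores: P 56, R 84, S 51, T 37, Q 82. Winner: R.
Anti-plurality — last-place votes: P 5, R 0, S 15, T 7, Q 4. Winner: R.
The two methods agree.

yes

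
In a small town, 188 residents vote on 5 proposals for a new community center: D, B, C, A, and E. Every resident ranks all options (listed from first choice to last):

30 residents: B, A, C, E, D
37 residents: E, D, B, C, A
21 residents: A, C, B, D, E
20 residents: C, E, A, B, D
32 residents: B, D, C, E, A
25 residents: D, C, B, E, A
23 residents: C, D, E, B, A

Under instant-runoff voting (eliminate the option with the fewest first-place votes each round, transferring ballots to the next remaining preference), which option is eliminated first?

A

Round 1: D 25, B 62, C 43, A 21, E 37. Eliminate A.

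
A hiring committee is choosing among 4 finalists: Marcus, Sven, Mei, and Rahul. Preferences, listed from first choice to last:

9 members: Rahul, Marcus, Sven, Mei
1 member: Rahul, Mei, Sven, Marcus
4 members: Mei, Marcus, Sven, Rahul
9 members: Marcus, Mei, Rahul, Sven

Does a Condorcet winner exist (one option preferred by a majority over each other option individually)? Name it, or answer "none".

Marcus

Marcus vs Sven: 22–1 for Marcus.
Marcus vs Mei: 18–5 for Marcus.
Marcus vs Rahul: 13–10 for Marcus.
Marcus beats every other option head-to-head.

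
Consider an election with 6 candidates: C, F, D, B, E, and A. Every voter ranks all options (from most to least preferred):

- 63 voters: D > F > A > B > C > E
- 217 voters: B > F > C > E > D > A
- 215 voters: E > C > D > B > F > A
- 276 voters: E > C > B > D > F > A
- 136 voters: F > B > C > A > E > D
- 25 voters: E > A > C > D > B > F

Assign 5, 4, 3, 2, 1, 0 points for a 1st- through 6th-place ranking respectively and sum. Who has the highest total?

C: 63·1 + 217·3 + 215·4 + 276·4 + 136·3 + 25·3 = 3161
F: 63·4 + 217·4 + 215·1 + 276·1 + 136·5 + 25·0 = 2291
D: 63·5 + 217·1 + 215·3 + 276·2 + 136·0 + 25·2 = 1779
B: 63·2 + 217·5 + 215·2 + 276·3 + 136·4 + 25·1 = 3038
E: 63·0 + 217·2 + 215·5 + 276·5 + 136·1 + 25·5 = 3150
A: 63·3 + 217·0 + 215·0 + 276·0 + 136·2 + 25·4 = 561
C has the highest Borda score (3161).

C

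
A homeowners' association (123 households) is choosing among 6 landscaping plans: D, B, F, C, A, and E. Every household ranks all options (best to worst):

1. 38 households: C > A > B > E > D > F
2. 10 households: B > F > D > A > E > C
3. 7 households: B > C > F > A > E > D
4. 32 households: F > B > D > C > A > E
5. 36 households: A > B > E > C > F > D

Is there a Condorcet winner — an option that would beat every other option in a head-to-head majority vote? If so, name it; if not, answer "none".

none

Checking pairwise contests:
B beats D 123–0.
A beats B 74–49.
B beats F 91–32.
B beats C 85–38.
C beats A 77–46.
B beats E 123–0.
Every option loses at least one head-to-head, so there is no Condorcet winner.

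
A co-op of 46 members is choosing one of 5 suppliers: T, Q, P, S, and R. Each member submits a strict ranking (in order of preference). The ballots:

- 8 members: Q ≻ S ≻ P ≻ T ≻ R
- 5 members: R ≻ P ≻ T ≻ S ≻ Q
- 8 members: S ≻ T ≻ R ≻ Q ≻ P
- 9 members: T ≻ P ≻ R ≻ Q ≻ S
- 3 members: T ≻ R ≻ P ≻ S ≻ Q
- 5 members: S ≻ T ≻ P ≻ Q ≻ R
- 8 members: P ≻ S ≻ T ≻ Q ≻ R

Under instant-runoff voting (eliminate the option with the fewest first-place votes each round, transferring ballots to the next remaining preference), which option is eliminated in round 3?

T

Round 1: T 12, Q 8, P 8, S 13, R 5. Eliminate R.
Round 2: T 12, Q 8, P 13, S 13. Eliminate Q.
Round 3: T 12, P 13, S 21. Eliminate T.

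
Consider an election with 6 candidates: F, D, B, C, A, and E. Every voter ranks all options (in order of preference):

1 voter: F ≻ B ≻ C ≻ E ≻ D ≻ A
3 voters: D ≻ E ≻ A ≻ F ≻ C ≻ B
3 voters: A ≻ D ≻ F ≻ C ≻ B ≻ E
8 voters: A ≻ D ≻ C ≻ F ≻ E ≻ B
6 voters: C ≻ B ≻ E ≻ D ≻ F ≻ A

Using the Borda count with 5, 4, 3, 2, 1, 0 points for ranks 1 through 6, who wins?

D

F: 1·5 + 3·2 + 3·3 + 8·2 + 6·1 = 42
D: 1·1 + 3·5 + 3·4 + 8·4 + 6·2 = 72
B: 1·4 + 3·0 + 3·1 + 8·0 + 6·4 = 31
C: 1·3 + 3·1 + 3·2 + 8·3 + 6·5 = 66
A: 1·0 + 3·3 + 3·5 + 8·5 + 6·0 = 64
E: 1·2 + 3·4 + 3·0 + 8·1 + 6·3 = 40
D has the highest Borda score (72).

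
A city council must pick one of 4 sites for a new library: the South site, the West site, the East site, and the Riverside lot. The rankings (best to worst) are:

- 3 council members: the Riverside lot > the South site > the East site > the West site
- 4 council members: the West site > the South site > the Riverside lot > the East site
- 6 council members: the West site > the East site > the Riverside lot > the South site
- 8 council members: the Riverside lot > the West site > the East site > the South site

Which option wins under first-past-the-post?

First-place votes: the South site 0, the West site 10, the East site 0, the Riverside lot 11.
the Riverside lot has the most first-place votes.

the Riverside lot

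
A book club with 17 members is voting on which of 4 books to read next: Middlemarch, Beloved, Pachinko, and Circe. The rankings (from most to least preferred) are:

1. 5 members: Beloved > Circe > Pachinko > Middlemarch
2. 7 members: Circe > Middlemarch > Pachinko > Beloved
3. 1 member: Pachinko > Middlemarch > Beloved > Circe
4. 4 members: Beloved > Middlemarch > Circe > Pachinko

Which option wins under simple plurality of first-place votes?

Beloved

First-place votes: Middlemarch 0, Beloved 9, Pachinko 1, Circe 7.
Beloved has the most first-place votes.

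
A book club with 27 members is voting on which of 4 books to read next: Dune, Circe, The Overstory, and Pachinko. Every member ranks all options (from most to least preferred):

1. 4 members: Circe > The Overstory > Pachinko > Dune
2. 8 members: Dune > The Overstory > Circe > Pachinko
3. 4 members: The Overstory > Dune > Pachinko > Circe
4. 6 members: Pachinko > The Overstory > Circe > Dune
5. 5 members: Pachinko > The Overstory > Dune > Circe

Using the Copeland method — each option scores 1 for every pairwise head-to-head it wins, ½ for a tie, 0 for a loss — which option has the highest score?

Dune: beats Circe; loses to The Overstory and Pachinko → score 1.
Circe: loses to Dune, The Overstory, and Pachinko → score 0.
The Overstory: beats Dune, Circe, and Pachinko → score 3.
Pachinko: beats Dune and Circe; loses to The Overstory → score 2.
The Overstory has the best pairwise record.

The Overstory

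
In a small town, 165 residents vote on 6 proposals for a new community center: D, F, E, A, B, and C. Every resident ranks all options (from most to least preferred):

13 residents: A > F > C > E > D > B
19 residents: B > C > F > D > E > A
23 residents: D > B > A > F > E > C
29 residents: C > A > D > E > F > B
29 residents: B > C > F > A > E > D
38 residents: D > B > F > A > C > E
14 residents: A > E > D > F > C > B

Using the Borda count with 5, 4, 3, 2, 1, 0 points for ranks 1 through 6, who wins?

D

D: 13·1 + 19·2 + 23·5 + 29·3 + 29·0 + 38·5 + 14·3 = 485
F: 13·4 + 19·3 + 23·2 + 29·1 + 29·3 + 38·3 + 14·2 = 413
E: 13·2 + 19·1 + 23·1 + 29·2 + 29·1 + 38·0 + 14·4 = 211
A: 13·5 + 19·0 + 23·3 + 29·4 + 29·2 + 38·2 + 14·5 = 454
B: 13·0 + 19·5 + 23·4 + 29·0 + 29·5 + 38·4 + 14·0 = 484
C: 13·3 + 19·4 + 23·0 + 29·5 + 29·4 + 38·1 + 14·1 = 428
D has the highest Borda score (485).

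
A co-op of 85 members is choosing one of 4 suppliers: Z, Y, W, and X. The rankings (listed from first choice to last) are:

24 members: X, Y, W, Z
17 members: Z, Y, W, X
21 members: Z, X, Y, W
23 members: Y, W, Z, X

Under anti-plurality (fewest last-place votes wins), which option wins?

Y

Last-place votes: Z 24, Y 0, W 21, X 40.
Y is ranked last by the fewest voters, so Y wins.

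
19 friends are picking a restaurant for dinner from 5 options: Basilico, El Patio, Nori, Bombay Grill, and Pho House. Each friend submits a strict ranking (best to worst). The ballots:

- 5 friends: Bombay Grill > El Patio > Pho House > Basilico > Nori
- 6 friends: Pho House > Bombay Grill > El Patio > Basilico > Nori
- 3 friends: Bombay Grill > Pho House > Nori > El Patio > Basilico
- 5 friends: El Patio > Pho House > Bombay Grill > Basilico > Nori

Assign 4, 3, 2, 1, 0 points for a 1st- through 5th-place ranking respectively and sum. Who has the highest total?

Bombay Grill

Basilico: 5·1 + 6·1 + 3·0 + 5·1 = 16
El Patio: 5·3 + 6·2 + 3·1 + 5·4 = 50
Nori: 5·0 + 6·0 + 3·2 + 5·0 = 6
Bombay Grill: 5·4 + 6·3 + 3·4 + 5·2 = 60
Pho House: 5·2 + 6·4 + 3·3 + 5·3 = 58
Bombay Grill has the highest Borda score (60).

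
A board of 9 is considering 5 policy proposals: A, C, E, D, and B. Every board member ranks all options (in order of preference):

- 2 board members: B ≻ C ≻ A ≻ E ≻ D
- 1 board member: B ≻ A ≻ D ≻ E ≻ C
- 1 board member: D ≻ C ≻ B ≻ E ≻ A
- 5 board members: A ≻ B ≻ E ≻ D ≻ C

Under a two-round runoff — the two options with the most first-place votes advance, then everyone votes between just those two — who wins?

Round 1 first-place votes: A 5, C 0, E 0, D 1, B 3.
A and B advance.
Runoff: A is preferred to B by 5 voters; B by 4.
A wins the runoff.

A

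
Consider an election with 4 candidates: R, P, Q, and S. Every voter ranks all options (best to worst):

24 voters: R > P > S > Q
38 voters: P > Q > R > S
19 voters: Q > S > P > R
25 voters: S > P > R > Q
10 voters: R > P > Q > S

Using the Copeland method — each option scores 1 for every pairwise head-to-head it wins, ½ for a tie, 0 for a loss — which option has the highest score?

R: beats Q and S; loses to P → score 2.
P: beats R, Q, and S → score 3.
Q: beats S; loses to R and P → score 1.
S: loses to R, P, and Q → score 0.
P has the best pairwise record.

P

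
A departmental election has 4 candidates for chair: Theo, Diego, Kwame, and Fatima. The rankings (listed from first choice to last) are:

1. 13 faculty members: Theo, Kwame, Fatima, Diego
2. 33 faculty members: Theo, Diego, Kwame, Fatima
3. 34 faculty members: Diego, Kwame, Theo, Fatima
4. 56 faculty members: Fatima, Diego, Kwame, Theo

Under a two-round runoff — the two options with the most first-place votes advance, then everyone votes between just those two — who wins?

Round 1 first-place votes: Theo 46, Diego 34, Kwame 0, Fatima 56.
Fatima and Theo advance.
Runoff: Fatima is preferred to Theo by 56 voters; Theo by 80.
Theo wins the runoff.

Theo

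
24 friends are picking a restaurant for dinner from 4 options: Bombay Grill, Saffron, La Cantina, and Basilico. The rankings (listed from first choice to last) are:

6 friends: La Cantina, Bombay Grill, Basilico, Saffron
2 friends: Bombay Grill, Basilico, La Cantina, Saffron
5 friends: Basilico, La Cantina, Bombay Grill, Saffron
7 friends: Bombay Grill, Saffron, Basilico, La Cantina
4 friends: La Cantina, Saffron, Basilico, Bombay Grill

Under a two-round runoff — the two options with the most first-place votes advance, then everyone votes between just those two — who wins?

La Cantina

Round 1 first-place votes: Bombay Grill 9, Saffron 0, La Cantina 10, Basilico 5.
La Cantina and Bombay Grill advance.
Runoff: La Cantina is preferred to Bombay Grill by 15 voters; Bombay Grill by 9.
La Cantina wins the runoff.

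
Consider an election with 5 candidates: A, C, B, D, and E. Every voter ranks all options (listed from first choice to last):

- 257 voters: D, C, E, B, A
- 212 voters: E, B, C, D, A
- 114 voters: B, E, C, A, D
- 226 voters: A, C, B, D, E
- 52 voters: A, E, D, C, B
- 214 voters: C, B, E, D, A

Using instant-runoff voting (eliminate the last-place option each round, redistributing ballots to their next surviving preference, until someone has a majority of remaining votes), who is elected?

Round 1: A 278, C 214, B 114, D 257, E 212. Eliminate B.
Round 2: A 278, C 214, D 257, E 326. Eliminate C.
Round 3: A 278, D 257, E 540. E has a majority.

E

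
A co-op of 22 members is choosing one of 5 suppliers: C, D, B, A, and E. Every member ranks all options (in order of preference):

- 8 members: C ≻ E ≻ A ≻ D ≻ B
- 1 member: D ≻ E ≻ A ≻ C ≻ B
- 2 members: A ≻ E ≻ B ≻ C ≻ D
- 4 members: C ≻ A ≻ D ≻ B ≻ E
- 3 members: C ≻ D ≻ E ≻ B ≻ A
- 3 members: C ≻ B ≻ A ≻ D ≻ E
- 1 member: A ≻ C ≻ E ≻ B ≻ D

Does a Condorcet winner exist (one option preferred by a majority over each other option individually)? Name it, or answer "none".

C vs D: 21–1 for C.
C vs B: 20–2 for C.
C vs A: 18–4 for C.
C vs E: 19–3 for C.
C beats every other option head-to-head.

C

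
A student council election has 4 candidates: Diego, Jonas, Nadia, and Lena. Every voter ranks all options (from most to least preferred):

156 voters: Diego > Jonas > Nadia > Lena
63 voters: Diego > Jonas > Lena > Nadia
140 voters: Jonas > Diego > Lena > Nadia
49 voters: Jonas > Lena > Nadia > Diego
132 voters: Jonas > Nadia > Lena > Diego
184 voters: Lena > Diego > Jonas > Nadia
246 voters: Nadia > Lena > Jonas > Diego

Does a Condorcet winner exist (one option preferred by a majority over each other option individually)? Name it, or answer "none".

Jonas

Jonas vs Diego: 567–403 for Jonas.
Jonas vs Nadia: 724–246 for Jonas.
Jonas vs Lena: 540–430 for Jonas.
Jonas beats every other option head-to-head.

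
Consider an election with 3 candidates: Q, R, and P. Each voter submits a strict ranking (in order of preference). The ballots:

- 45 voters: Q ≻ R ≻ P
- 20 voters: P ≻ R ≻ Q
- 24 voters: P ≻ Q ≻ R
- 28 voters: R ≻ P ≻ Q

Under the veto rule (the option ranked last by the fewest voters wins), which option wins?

Last-place votes: Q 48, R 24, P 45.
R is ranked last by the fewest voters, so R wins.

R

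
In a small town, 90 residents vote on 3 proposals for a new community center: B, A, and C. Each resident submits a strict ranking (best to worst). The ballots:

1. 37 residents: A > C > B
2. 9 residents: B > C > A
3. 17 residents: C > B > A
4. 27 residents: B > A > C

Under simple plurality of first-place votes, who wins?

A

First-place votes: B 36, A 37, C 17.
A has the most first-place votes.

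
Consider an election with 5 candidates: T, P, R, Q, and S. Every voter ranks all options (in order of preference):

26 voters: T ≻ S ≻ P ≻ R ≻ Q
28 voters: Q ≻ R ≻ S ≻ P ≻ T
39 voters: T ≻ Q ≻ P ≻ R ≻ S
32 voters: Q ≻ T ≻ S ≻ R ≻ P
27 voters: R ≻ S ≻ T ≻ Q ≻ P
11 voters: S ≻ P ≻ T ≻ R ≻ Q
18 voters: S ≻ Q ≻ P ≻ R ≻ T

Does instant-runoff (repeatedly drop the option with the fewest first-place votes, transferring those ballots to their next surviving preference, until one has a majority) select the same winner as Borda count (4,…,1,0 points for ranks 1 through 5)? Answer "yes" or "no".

no

Instant-runoff — R1 T 65, P 0, R 27, Q 60, S 29 (P out); R2 T 65, R 27, Q 60, S 29 (R out); R3 T 65, Q 60, S 56 (S out); R4 T 103, Q 78 (T winner). Winner: T.
Borda — scores: T 432, P 227, R 318, Q 438, S 395. Winner: Q.
The two methods disagree.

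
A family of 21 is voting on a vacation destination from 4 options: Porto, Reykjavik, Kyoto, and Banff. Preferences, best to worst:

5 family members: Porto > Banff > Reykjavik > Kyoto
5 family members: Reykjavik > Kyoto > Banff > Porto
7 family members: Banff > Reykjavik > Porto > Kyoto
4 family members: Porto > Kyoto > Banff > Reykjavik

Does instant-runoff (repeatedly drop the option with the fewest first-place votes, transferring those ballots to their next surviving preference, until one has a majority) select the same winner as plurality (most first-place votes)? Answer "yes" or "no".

Instant-runoff — R1 Porto 9, Reykjavik 5, Kyoto 0, Banff 7 (Kyoto out); R2 Porto 9, Reykjavik 5, Banff 7 (Reykjavik out); R3 Porto 9, Banff 12 (Banff winner). Winner: Banff.
Plurality — first-place votes: Porto 9, Reykjavik 5, Kyoto 0, Banff 7. Winner: Porto.
The two methods disagree.

no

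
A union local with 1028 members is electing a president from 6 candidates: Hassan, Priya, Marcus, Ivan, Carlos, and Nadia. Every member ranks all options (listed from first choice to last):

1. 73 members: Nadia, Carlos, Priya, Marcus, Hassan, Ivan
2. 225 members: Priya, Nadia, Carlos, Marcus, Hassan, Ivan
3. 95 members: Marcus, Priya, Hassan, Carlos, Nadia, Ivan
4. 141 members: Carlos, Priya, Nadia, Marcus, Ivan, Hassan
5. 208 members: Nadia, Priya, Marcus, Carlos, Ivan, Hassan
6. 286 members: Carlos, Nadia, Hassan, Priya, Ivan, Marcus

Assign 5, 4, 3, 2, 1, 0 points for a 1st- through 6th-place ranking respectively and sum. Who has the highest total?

Hassan: 73·1 + 225·1 + 95·3 + 141·0 + 208·0 + 286·3 = 1441
Priya: 73·3 + 225·5 + 95·4 + 141·4 + 208·4 + 286·2 = 3692
Marcus: 73·2 + 225·2 + 95·5 + 141·2 + 208·3 + 286·0 = 1977
Ivan: 73·0 + 225·0 + 95·0 + 141·1 + 208·1 + 286·1 = 635
Carlos: 73·4 + 225·3 + 95·2 + 141·5 + 208·2 + 286·5 = 3708
Nadia: 73·5 + 225·4 + 95·1 + 141·3 + 208·5 + 286·4 = 3967
Nadia has the highest Borda score (3967).

Nadia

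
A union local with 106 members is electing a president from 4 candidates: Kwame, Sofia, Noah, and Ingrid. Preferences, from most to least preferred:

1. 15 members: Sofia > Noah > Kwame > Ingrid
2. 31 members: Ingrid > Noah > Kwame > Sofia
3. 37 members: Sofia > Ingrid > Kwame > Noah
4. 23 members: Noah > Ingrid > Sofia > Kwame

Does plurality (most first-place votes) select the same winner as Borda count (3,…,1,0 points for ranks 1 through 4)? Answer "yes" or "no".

Plurality — first-place votes: Kwame 0, Sofia 52, Noah 23, Ingrid 31. Winner: Sofia.
Borda — scores: Kwame 83, Sofia 179, Noah 161, Ingrid 213. Winner: Ingrid.
The two methods disagree.

no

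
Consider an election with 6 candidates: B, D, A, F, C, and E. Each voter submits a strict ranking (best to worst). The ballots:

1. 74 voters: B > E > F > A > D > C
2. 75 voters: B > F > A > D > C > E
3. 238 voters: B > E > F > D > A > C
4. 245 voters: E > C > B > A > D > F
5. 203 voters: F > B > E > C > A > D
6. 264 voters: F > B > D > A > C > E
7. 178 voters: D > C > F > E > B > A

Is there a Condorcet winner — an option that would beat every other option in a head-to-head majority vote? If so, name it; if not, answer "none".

F vs B: 645–632 for F.
F vs D: 854–423 for F.
F vs A: 1032–245 for F.
F vs C: 854–423 for F.
F vs E: 720–557 for F.
F beats every other option head-to-head.

F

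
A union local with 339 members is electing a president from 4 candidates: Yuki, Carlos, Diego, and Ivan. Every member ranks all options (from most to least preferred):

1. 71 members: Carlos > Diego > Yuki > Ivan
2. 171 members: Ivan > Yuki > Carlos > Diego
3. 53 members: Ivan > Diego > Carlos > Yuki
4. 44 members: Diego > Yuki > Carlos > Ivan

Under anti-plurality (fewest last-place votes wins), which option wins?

Carlos

Last-place votes: Yuki 53, Carlos 0, Diego 171, Ivan 115.
Carlos is ranked last by the fewest voters, so Carlos wins.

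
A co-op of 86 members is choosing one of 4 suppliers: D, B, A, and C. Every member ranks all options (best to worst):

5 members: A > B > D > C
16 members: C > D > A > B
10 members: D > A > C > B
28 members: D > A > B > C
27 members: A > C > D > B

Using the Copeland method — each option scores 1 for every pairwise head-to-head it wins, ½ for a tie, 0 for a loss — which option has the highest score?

D: beats B and A; ties C → score 2.5.
B: loses to D, A, and C → score 0.
A: beats B and C; loses to D → score 2.
C: beats B; ties D; loses to A → score 1.5.
D has the best pairwise record.

D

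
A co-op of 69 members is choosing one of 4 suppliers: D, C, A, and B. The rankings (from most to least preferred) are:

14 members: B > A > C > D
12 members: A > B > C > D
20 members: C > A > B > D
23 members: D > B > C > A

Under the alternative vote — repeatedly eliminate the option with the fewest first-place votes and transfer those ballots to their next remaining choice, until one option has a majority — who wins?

B

Round 1: D 23, C 20, A 12, B 14. Eliminate A.
Round 2: D 23, C 20, B 26. Eliminate C.
Round 3: D 23, B 46. B has a majority.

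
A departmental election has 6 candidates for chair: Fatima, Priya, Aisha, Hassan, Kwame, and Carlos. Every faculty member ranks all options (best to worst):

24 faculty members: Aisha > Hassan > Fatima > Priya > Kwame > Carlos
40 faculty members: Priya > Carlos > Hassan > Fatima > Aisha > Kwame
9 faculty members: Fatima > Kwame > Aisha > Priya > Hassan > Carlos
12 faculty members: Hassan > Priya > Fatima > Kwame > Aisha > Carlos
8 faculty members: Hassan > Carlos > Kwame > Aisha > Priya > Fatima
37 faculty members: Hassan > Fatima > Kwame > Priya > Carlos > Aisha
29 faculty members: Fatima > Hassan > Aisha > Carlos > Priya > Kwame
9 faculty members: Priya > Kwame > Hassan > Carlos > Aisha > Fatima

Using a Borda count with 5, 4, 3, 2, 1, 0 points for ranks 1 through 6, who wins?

Hassan

Fatima: 24·3 + 40·2 + 9·5 + 12·3 + 8·0 + 37·4 + 29·5 + 9·0 = 526
Priya: 24·2 + 40·5 + 9·2 + 12·4 + 8·1 + 37·2 + 29·1 + 9·5 = 470
Aisha: 24·5 + 40·1 + 9·3 + 12·1 + 8·2 + 37·0 + 29·3 + 9·1 = 311
Hassan: 24·4 + 40·3 + 9·1 + 12·5 + 8·5 + 37·5 + 29·4 + 9·3 = 653
Kwame: 24·1 + 40·0 + 9·4 + 12·2 + 8·3 + 37·3 + 29·0 + 9·4 = 255
Carlos: 24·0 + 40·4 + 9·0 + 12·0 + 8·4 + 37·1 + 29·2 + 9·2 = 305
Hassan has the highest Borda score (653).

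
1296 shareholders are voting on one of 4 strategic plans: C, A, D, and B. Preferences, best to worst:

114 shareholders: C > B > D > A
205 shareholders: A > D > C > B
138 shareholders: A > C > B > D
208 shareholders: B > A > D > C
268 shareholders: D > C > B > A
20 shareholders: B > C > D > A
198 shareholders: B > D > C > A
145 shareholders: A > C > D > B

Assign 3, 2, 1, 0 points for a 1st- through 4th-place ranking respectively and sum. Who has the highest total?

D

C: 114·3 + 205·1 + 138·2 + 208·0 + 268·2 + 20·2 + 198·1 + 145·2 = 1887
A: 114·0 + 205·3 + 138·3 + 208·2 + 268·0 + 20·0 + 198·0 + 145·3 = 1880
D: 114·1 + 205·2 + 138·0 + 208·1 + 268·3 + 20·1 + 198·2 + 145·1 = 2097
B: 114·2 + 205·0 + 138·1 + 208·3 + 268·1 + 20·3 + 198·3 + 145·0 = 1912
D has the highest Borda score (2097).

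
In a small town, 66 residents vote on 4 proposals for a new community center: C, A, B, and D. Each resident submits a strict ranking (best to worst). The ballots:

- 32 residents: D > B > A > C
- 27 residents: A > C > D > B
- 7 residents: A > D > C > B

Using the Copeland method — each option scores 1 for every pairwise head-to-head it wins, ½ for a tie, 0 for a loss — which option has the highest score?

C: beats B; loses to A and D → score 1.
A: beats C, B, and D → score 3.
B: loses to C, A, and D → score 0.
D: beats C and B; loses to A → score 2.
A has the best pairwise record.

A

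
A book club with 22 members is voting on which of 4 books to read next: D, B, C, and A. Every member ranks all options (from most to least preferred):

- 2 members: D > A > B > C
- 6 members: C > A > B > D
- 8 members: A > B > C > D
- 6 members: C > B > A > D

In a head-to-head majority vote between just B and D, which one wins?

Voters preferring B to D: 20; preferring D to B: 2.
B wins the head-to-head.

B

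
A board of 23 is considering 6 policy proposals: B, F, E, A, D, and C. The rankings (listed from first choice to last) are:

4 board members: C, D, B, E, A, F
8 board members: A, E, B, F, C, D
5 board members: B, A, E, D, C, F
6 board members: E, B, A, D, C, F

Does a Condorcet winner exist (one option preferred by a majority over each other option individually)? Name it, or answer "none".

Checking pairwise contests:
E beats B 14–9.
B beats F 23–0.
A beats E 13–10.
B beats A 15–8.
B beats D 19–4.
B beats C 19–4.
Every option loses at least one head-to-head, so there is no Condorcet winner.

none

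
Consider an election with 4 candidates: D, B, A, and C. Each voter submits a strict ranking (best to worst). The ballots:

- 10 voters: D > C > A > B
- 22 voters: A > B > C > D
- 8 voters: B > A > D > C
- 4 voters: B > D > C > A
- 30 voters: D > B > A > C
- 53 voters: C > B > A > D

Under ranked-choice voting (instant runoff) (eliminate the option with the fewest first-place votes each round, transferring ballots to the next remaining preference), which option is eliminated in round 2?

Round 1: D 40, B 12, A 22, C 53. Eliminate B.
Round 2: D 44, A 30, C 53. Eliminate A.

A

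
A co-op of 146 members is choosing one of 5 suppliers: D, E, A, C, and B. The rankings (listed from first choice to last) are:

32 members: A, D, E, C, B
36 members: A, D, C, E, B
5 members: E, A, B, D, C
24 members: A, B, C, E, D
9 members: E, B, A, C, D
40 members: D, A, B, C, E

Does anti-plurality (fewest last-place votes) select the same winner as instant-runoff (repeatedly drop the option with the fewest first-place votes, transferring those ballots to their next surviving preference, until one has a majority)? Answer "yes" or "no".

yes

Anti-plurality — last-place votes: D 33, E 40, A 0, C 5, B 68. Winner: A.
Instant-runoff — R1 D 40, E 14, A 92, C 0, B 0 (A winner). Winner: A.
The two methods agree.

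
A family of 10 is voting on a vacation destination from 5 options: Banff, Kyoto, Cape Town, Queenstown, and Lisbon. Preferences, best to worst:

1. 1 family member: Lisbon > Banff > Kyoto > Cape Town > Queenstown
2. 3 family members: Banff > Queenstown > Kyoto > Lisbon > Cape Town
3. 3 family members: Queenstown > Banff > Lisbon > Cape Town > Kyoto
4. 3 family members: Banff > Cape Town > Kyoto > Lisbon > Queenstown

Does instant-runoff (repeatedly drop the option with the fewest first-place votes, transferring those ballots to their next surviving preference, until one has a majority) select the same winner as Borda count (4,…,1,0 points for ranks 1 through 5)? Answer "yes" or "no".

yes

Instant-runoff — R1 Banff 6, Kyoto 0, Cape Town 0, Queenstown 3, Lisbon 1 (Banff winner). Winner: Banff.
Borda — scores: Banff 36, Kyoto 14, Cape Town 13, Queenstown 21, Lisbon 16. Winner: Banff.
The two methods agree.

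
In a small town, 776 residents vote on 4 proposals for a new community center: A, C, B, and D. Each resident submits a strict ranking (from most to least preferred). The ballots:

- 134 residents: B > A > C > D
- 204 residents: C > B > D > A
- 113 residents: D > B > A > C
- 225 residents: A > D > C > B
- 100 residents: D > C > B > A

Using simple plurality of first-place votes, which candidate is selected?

First-place votes: A 225, C 204, B 134, D 213.
A has the most first-place votes.

A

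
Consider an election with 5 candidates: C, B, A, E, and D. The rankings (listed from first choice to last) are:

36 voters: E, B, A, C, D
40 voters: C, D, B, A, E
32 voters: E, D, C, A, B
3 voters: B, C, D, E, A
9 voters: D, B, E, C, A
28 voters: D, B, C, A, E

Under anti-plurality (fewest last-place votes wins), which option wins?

Last-place votes: C 0, B 32, A 12, E 68, D 36.
C is ranked last by the fewest voters, so C wins.

C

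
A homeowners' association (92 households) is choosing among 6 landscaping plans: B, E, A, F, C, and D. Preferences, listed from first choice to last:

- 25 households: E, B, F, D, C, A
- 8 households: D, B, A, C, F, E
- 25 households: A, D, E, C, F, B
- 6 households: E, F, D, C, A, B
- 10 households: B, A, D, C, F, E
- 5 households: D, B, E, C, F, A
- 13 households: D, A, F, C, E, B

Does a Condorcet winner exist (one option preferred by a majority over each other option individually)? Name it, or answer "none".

D vs B: 57–35 for D.
D vs E: 61–31 for D.
D vs A: 57–35 for D.
D vs F: 61–31 for D.
D vs C: 92–0 for D.
D beats every other option head-to-head.

D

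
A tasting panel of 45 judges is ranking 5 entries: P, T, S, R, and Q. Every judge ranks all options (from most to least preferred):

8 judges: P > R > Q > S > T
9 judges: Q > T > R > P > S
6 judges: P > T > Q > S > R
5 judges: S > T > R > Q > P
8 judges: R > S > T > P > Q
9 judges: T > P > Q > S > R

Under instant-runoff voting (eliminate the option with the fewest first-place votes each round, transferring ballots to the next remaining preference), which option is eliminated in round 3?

Round 1: P 14, T 9, S 5, R 8, Q 9. Eliminate S.
Round 2: P 14, T 14, R 8, Q 9. Eliminate R.
Round 3: P 14, T 22, Q 9. Eliminate Q.

Q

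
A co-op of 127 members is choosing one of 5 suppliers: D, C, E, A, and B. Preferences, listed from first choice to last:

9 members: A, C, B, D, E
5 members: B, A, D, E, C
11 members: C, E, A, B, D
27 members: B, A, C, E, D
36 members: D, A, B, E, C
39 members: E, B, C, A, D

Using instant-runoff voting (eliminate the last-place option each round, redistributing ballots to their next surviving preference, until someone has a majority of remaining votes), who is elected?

Round 1: D 36, C 11, E 39, A 9, B 32. Eliminate A.
Round 2: D 36, C 20, E 39, B 32. Eliminate C.
Round 3: D 36, E 50, B 41. Eliminate D.
Round 4: E 50, B 77. B has a majority.

B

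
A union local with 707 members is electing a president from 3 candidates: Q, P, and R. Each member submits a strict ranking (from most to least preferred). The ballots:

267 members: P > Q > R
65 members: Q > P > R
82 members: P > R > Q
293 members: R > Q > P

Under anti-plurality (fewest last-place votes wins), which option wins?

Last-place votes: Q 82, P 293, R 332.
Q is ranked last by the fewest voters, so Q wins.

Q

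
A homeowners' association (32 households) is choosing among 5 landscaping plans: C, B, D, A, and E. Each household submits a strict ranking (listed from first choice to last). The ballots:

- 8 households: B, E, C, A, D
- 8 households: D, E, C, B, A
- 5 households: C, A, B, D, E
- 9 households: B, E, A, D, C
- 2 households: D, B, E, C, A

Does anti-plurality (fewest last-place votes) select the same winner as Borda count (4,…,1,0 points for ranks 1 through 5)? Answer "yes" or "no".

yes

Anti-plurality — last-place votes: C 9, B 0, D 8, A 10, E 5. Winner: B.
Borda — scores: C 54, B 92, D 54, A 41, E 79. Winner: B.
The two methods agree.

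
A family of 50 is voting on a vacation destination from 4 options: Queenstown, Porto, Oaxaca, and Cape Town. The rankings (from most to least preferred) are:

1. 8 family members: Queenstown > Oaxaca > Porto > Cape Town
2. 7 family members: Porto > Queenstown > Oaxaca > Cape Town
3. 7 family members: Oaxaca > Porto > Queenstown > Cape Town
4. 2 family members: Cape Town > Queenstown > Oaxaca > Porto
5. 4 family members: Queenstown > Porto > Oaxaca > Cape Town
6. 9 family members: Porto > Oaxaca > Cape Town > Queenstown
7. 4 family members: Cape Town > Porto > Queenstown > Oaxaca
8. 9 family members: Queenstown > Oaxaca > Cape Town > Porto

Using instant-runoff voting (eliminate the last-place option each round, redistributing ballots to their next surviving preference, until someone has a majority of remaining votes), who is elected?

Porto

Round 1: Queenstown 21, Porto 16, Oaxaca 7, Cape Town 6. Eliminate Cape Town.
Round 2: Queenstown 23, Porto 20, Oaxaca 7. Eliminate Oaxaca.
Round 3: Queenstown 23, Porto 27. Porto has a majority.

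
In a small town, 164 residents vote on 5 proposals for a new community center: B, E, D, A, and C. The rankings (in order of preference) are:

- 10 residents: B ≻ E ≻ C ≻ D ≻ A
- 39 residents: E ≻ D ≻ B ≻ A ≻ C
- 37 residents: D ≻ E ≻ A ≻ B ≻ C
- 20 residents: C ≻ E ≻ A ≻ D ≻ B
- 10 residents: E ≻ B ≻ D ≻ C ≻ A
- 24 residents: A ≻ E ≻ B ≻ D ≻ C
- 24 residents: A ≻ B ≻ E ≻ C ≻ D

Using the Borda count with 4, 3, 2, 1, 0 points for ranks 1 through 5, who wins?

B: 10·4 + 39·2 + 37·1 + 20·0 + 10·3 + 24·2 + 24·3 = 305
E: 10·3 + 39·4 + 37·3 + 20·3 + 10·4 + 24·3 + 24·2 = 517
D: 10·1 + 39·3 + 37·4 + 20·1 + 10·2 + 24·1 + 24·0 = 339
A: 10·0 + 39·1 + 37·2 + 20·2 + 10·0 + 24·4 + 24·4 = 345
C: 10·2 + 39·0 + 37·0 + 20·4 + 10·1 + 24·0 + 24·1 = 134
E has the highest Borda score (517).

E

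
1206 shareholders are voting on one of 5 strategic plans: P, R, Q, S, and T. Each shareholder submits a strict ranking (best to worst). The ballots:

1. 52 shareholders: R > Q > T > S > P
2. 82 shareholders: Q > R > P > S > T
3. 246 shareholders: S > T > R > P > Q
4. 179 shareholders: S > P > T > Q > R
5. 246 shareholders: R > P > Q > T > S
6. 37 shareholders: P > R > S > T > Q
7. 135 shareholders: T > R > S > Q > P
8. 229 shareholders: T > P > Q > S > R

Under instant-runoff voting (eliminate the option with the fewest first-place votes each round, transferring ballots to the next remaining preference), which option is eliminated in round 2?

Round 1: P 37, R 298, Q 82, S 425, T 364. Eliminate P.
Round 2: R 335, Q 82, S 425, T 364. Eliminate Q.

Q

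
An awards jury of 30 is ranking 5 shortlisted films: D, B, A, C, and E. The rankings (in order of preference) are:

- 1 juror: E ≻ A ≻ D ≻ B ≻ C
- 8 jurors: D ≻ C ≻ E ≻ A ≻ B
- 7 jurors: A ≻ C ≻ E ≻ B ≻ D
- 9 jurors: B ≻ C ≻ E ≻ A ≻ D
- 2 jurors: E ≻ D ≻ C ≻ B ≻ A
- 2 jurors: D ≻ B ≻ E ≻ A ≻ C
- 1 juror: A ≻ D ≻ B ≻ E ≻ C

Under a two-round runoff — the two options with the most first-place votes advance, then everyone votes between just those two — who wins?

Round 1 first-place votes: D 10, B 9, A 8, C 0, E 3.
D and B advance.
Runoff: D is preferred to B by 14 voters; B by 16.
B wins the runoff.

B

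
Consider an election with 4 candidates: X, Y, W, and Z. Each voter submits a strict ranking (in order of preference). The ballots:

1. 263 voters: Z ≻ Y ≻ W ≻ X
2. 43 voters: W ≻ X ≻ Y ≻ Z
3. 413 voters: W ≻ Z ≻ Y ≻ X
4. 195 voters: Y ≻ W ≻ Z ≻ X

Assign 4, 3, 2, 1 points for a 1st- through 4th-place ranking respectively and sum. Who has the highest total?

X: 263·1 + 43·3 + 413·1 + 195·1 = 1000
Y: 263·3 + 43·2 + 413·2 + 195·4 = 2481
W: 263·2 + 43·4 + 413·4 + 195·3 = 2935
Z: 263·4 + 43·1 + 413·3 + 195·2 = 2724
W has the highest Borda score (2935).

W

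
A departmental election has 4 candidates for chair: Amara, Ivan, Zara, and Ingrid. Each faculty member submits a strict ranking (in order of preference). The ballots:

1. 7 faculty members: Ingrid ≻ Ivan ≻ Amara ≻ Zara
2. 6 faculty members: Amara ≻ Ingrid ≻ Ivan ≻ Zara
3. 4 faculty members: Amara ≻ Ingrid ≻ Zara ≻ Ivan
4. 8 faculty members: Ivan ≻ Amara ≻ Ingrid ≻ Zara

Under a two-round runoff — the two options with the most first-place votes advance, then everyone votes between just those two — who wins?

Round 1 first-place votes: Amara 10, Ivan 8, Zara 0, Ingrid 7.
Amara and Ivan advance.
Runoff: Amara is preferred to Ivan by 10 voters; Ivan by 15.
Ivan wins the runoff.

Ivan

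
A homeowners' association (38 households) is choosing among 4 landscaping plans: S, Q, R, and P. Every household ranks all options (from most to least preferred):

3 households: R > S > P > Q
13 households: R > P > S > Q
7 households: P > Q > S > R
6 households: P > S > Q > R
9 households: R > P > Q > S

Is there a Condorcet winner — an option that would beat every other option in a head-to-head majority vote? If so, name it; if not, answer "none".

R

R vs S: 25–13 for R.
R vs Q: 25–13 for R.
R vs P: 25–13 for R.
R beats every other option head-to-head.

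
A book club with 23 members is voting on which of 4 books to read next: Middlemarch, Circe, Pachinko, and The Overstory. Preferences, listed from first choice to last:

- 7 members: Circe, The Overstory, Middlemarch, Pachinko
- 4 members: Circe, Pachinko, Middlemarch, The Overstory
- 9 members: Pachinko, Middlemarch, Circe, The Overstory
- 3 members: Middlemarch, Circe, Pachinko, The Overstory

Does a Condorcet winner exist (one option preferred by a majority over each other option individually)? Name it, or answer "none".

Checking pairwise contests:
Pachinko beats Middlemarch 13–10.
Middlemarch beats Circe 12–11.
Circe beats Pachinko 14–9.
Middlemarch beats The Overstory 16–7.
Every option loses at least one head-to-head, so there is no Condorcet winner.

none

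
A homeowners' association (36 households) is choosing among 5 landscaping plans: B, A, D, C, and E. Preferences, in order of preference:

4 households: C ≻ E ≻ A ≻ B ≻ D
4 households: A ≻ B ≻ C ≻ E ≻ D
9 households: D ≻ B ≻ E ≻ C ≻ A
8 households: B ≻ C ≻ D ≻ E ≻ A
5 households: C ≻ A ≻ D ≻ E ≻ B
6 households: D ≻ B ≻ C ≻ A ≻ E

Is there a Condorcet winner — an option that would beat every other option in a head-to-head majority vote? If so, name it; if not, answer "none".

Checking pairwise contests:
D beats B 20–16.
B beats A 23–13.
C beats D 21–15.
B beats C 27–9.
B beats E 27–9.
Every option loses at least one head-to-head, so there is no Condorcet winner.

none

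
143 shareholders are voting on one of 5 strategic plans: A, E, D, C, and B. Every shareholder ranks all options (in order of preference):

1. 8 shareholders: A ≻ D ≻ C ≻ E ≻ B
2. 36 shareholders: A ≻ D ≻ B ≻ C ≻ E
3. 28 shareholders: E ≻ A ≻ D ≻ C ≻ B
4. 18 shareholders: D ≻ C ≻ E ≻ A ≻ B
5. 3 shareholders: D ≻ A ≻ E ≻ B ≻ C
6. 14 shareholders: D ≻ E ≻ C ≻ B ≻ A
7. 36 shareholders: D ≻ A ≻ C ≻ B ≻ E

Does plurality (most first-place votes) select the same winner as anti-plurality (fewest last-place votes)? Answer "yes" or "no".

Plurality — first-place votes: A 44, E 28, D 71, C 0, B 0. Winner: D.
Anti-plurality — last-place votes: A 14, E 72, D 0, C 3, B 54. Winner: D.
The two methods agree.

yes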